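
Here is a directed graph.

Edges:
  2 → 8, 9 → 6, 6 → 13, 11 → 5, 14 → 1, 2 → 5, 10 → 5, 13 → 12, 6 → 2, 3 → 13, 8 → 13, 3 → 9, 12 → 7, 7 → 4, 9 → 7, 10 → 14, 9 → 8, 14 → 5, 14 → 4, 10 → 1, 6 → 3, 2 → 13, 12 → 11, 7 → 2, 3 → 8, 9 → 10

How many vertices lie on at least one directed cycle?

A vertex is on a directed cycle iff it belongs to a strongly connected component of size ≥ 2 (or has a self-loop).
The vertices on cycles are {2, 3, 6, 7, 8, 9, 12, 13} — 8 in total.

8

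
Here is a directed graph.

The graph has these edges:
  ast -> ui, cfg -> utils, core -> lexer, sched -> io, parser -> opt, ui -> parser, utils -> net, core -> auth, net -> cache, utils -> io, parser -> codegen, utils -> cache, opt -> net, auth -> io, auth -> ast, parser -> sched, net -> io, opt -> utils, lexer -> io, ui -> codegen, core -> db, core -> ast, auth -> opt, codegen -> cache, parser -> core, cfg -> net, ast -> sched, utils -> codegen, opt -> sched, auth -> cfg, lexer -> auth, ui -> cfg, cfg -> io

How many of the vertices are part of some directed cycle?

6

A vertex is on a directed cycle iff it belongs to a strongly connected component of size ≥ 2 (or has a self-loop).
The vertices on cycles are {ui, ast, auth, core, lexer, parser} — 6 in total.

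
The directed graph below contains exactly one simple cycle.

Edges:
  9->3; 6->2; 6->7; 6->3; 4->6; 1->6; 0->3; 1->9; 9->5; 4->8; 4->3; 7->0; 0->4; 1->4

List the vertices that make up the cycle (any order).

0, 4, 6, 7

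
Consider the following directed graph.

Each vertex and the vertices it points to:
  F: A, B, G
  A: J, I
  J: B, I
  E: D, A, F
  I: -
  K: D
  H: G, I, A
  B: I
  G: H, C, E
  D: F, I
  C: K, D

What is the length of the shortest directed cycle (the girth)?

2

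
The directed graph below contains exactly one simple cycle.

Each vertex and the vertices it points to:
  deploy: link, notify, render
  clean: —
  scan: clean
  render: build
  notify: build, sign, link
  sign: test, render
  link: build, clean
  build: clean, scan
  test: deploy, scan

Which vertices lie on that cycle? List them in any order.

DFS with gray/black marking from test:
test gray
  deploy gray
    link gray
      build gray
        clean gray
        clean black
        scan gray
          scan→clean: clean black — skip
        scan black
      build black
      link→clean: clean black — skip
    link black
    notify gray
      notify→build: build black — skip
      sign gray
        sign→test: test is gray → back edge
Back edge closes the cycle test → deploy → notify → sign → test; its vertices are {sign, test, deploy, notify}.

sign, test, deploy, notify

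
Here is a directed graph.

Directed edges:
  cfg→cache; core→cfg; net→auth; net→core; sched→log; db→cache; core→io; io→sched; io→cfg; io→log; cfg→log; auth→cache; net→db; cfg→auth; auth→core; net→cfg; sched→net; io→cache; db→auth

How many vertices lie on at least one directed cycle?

7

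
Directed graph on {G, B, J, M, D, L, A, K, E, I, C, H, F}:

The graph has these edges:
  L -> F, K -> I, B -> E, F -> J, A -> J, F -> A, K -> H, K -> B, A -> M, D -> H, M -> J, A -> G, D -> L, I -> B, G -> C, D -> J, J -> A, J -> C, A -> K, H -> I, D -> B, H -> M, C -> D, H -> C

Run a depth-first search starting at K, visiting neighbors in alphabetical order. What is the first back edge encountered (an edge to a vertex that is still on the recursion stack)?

DFS from K (visiting neighbors in alphabetical order); mark gray on enter, black on exit:
K gray
  B gray
    E gray
    E black
  B black
  H gray
    C gray
      D gray
        D→B: B black — skip
        D→H: H is gray → back edge
First back edge: D → H.

D->H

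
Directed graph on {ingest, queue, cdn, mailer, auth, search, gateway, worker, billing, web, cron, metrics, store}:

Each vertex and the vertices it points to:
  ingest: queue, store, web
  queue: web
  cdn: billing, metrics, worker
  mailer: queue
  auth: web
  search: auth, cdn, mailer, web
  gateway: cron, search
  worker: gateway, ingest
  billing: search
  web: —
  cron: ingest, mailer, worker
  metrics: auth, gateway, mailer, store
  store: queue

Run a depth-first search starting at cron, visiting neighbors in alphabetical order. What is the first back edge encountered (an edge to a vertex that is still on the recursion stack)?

DFS from cron (visiting neighbors in alphabetical order); mark gray on enter, black on exit:
cron gray
  ingest gray
    queue gray
      web gray
      web black
    queue black
    store gray
      store→queue: queue black — skip
    store black
    ingest→web: web black — skip
  ingest black
  mailer gray
    mailer→queue: queue black — skip
  mailer black
  worker gray
    gateway gray
      gateway→cron: cron is gray → back edge
First back edge: gateway → cron.

gateway→cron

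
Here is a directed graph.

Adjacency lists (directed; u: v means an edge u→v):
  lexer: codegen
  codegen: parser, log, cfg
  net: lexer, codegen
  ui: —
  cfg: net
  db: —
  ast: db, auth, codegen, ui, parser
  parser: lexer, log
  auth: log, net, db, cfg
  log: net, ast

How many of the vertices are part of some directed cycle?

A vertex is on a directed cycle iff it belongs to a strongly connected component of size ≥ 2 (or has a self-loop).
The vertices on cycles are {ast, cfg, log, net, auth, lexer, parser, codegen} — 8 in total.

8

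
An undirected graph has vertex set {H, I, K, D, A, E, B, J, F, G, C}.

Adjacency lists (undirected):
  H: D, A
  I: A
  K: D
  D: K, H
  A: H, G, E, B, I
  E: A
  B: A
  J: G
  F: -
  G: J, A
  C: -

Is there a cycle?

DFS, tracking each vertex's parent; an edge to a visited non-parent vertex closes a cycle.
Start from D:
visit D (parent –)
  visit K (parent D)
    K–D: parent, skip
  visit H (parent D)
    H–D: parent, skip
    visit A (parent H)
      A–H: parent, skip
      visit G (parent A)
        visit J (parent G)
          J–G: parent, skip
        G–A: parent, skip
      visit E (parent A)
        E–A: parent, skip
      visit B (parent A)
        B–A: parent, skip
      visit I (parent A)
        I–A: parent, skip
visit F (parent –)
visit C (parent –)
No non-parent visited neighbor found — the graph is a forest.

No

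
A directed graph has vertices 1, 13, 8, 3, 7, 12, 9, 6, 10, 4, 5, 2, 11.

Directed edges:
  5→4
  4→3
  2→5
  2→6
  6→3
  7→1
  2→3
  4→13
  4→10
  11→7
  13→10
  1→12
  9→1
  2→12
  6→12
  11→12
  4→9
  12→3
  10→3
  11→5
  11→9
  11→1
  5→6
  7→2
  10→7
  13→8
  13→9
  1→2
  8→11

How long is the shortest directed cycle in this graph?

For each vertex v, BFS finds the shortest path from v back to v.
The shortest such closed walk is 4 → 9 → 1 → 2 → 5 → 4, length 5.

5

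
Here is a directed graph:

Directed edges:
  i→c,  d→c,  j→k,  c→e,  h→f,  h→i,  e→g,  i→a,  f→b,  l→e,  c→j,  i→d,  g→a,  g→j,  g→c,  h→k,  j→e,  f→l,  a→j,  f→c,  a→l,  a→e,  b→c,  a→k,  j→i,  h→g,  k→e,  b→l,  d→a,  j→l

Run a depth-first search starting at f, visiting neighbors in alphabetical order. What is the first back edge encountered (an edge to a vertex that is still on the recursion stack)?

a->e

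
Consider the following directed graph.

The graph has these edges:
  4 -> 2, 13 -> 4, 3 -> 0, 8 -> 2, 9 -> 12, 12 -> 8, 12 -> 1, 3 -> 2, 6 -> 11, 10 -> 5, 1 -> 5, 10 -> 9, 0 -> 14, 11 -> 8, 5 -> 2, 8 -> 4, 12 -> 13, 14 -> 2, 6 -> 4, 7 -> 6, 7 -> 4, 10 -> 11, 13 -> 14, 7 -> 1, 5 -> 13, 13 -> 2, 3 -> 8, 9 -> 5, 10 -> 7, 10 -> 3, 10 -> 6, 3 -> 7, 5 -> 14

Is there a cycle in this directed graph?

DFS with white/gray/black marking, starting from 4:
4 gray
  2 gray
  2 black
4 black
0 gray
  14 gray
    14→2: 2 black — skip
  14 black
0 black
1 gray
  5 gray
    13 gray
      13→4: 4 black — skip
      13→14: 14 black — skip
      13→2: 2 black — skip
    13 black
    5→14: 14 black — skip
    5→2: 2 black — skip
  5 black
1 black
3 gray
  3→2: 2 black — skip
  3→0: 0 black — skip
  7 gray
    7→1: 1 black — skip
    6 gray
      6→4: 4 black — skip
      11 gray
        8 gray
          8→2: 2 black — skip
          8→4: 4 black — skip
        8 black
      11 black
    6 black
    7→4: 4 black — skip
  7 black
  3→8: 8 black — skip
3 black
9 gray
  12 gray
    12→13: 13 black — skip
    12→1: 1 black — skip
    12→8: 8 black — skip
  12 black
  9→5: 5 black — skip
9 black
10 gray
  10→9: 9 black — skip
  10→3: 3 black — skip
  10→7: 7 black — skip
  10→6: 6 black — skip
  10→5: 5 black — skip
  10→11: 11 black — skip
10 black
Every edge goes to a white or black vertex — no back edge, so the graph is acyclic.

No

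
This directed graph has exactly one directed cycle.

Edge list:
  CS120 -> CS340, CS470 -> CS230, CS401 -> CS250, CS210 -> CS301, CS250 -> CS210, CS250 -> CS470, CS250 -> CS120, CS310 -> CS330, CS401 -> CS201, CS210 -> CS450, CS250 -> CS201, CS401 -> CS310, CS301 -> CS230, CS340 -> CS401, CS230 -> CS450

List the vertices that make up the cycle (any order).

CS120, CS250, CS340, CS401

DFS with gray/black marking from CS401:
CS401 gray
  CS250 gray
    CS120 gray
      CS340 gray
        CS340→CS401: CS401 is gray → back edge
Back edge closes the cycle CS401 → CS250 → CS120 → CS340 → CS401; its vertices are {CS120, CS250, CS340, CS401}.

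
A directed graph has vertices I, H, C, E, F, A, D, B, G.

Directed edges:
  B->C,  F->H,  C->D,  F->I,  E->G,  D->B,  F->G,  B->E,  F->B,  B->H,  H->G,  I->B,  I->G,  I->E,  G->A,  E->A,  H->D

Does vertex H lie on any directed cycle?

Yes

H is on a cycle iff H can reach itself via ≥1 edge.
H → D → B → H — yes.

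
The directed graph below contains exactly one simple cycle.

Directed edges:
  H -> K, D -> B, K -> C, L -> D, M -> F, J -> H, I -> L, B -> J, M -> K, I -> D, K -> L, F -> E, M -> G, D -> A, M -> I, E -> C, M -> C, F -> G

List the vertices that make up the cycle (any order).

DFS with gray/black marking from D:
D gray
  B gray
    J gray
      H gray
        K gray
          C gray
          C black
          L gray
            L→D: D is gray → back edge
Back edge closes the cycle D → B → J → H → K → L → D; its vertices are {B, D, H, J, K, L}.

B, D, H, J, K, L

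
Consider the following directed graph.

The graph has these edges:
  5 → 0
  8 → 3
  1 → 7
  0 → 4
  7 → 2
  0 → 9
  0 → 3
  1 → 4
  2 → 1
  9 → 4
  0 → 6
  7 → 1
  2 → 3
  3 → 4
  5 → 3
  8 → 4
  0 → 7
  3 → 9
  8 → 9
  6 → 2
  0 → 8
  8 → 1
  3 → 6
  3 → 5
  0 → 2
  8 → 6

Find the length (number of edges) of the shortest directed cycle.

2

For each vertex v, BFS finds the shortest path from v back to v.
The shortest such closed walk is 5 → 3 → 5, length 2.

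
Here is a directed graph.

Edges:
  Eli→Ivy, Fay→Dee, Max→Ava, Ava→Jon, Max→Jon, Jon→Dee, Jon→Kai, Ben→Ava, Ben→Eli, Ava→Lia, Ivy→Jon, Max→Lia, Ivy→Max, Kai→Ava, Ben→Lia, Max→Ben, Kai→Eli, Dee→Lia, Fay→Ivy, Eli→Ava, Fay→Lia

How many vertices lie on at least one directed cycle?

7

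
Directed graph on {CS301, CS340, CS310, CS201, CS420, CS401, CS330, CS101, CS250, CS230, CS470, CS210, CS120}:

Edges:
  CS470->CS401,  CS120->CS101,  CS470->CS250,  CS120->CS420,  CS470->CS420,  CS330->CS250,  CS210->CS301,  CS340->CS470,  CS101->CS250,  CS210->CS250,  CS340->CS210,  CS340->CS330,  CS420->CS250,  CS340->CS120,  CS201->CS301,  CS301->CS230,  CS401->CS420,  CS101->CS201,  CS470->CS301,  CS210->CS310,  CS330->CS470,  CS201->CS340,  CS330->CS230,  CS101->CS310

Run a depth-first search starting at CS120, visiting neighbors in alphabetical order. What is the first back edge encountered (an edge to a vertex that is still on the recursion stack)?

CS340→CS120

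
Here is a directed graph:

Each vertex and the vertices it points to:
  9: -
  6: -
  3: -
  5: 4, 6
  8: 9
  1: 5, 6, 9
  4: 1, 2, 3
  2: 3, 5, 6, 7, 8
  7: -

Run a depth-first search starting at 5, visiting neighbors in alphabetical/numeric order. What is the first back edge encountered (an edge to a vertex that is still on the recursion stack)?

1->5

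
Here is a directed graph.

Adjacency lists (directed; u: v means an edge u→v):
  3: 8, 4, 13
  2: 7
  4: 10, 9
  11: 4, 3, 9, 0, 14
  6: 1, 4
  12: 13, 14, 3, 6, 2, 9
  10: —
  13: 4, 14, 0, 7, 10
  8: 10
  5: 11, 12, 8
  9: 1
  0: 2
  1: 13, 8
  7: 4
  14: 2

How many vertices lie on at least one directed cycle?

A vertex is on a directed cycle iff it belongs to a strongly connected component of size ≥ 2 (or has a self-loop).
The vertices on cycles are {0, 1, 2, 4, 7, 9, 13, 14} — 8 in total.

8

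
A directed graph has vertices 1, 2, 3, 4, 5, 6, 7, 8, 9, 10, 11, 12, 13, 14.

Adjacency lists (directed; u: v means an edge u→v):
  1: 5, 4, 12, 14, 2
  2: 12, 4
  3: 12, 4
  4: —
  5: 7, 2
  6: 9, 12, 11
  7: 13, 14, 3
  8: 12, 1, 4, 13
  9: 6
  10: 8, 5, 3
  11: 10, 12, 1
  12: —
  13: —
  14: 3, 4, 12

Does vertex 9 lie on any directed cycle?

9 is on a cycle iff 9 can reach itself via ≥1 edge.
9 → 6 → 9 — yes.

Yes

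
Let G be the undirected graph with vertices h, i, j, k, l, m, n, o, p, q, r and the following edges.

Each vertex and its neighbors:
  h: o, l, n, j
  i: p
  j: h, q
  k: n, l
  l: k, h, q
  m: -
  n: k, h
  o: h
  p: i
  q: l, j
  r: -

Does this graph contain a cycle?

Yes

DFS, tracking each vertex's parent; an edge to a visited non-parent vertex closes a cycle.
Start from h:
visit h (parent –)
  visit o (parent h)
    o–h: parent, skip
  visit l (parent h)
    visit k (parent l)
      visit n (parent k)
        n–k: parent, skip
        n–h: h visited and ≠ parent → cycle
Cycle: h – l – k – n – h.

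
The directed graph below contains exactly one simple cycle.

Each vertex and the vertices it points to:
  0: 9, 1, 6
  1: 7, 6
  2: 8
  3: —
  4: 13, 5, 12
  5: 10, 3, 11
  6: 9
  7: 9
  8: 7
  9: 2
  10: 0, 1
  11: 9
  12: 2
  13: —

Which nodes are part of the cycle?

DFS with gray/black marking from 2:
2 gray
  8 gray
    7 gray
      9 gray
        9→2: 2 is gray → back edge
Back edge closes the cycle 2 → 8 → 7 → 9 → 2; its vertices are {2, 7, 8, 9}.

2, 7, 8, 9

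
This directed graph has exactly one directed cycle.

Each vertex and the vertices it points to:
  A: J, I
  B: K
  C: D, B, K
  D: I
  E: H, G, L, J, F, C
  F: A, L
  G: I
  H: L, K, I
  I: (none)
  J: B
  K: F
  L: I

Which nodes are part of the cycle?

A, B, F, J, K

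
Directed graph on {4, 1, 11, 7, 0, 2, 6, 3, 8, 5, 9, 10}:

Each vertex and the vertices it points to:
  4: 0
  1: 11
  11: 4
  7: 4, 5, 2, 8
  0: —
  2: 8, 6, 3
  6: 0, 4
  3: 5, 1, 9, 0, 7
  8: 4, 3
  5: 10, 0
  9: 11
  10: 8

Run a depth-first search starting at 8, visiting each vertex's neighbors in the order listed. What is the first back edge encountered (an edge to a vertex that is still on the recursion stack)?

DFS from 8 (visiting each vertex's neighbors in the order listed); mark gray on enter, black on exit:
8 gray
  4 gray
    0 gray
    0 black
  4 black
  3 gray
    5 gray
      10 gray
        10→8: 8 is gray → back edge
First back edge: 10 → 8.

10→8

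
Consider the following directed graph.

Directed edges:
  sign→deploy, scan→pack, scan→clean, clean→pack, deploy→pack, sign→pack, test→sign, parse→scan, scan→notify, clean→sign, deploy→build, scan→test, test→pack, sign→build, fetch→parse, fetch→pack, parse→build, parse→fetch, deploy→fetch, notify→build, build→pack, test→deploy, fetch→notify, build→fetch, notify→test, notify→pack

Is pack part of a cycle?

No

pack lies on a cycle iff there is a path from pack back to itself.
Exploring from pack, it never reaches itself; equivalently, its strongly connected component is a singleton.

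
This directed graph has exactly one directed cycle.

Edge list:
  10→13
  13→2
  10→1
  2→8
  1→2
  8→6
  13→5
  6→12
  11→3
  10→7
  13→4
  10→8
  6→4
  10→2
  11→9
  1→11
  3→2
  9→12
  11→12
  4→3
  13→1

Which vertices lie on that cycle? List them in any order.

2, 3, 4, 6, 8

DFS with gray/black marking from 3:
3 gray
  2 gray
    8 gray
      6 gray
        4 gray
          4→3: 3 is gray → back edge
Back edge closes the cycle 3 → 2 → 8 → 6 → 4 → 3; its vertices are {2, 3, 4, 6, 8}.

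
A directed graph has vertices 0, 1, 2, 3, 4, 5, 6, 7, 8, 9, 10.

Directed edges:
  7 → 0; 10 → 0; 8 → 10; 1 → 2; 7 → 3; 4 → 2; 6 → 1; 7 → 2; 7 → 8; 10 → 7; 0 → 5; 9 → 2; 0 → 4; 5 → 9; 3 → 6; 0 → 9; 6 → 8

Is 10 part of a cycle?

10 is on a cycle iff 10 can reach itself via ≥1 edge.
10 → 7 → 8 → 10 — yes.

Yes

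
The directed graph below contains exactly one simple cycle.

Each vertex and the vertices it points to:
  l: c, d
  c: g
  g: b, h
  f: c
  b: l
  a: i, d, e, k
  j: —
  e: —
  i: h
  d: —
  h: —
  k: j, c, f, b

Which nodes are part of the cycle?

b, c, g, l

DFS with gray/black marking from c:
c gray
  g gray
    b gray
      l gray
        l→c: c is gray → back edge
Back edge closes the cycle c → g → b → l → c; its vertices are {b, c, g, l}.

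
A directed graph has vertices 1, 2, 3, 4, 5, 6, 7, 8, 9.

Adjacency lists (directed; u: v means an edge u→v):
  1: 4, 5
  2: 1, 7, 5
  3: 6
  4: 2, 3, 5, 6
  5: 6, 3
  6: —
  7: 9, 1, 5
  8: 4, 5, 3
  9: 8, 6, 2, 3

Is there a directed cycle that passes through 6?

6 lies on a cycle iff there is a path from 6 back to itself.
Exploring from 6, it never reaches itself; equivalently, its strongly connected component is a singleton.

No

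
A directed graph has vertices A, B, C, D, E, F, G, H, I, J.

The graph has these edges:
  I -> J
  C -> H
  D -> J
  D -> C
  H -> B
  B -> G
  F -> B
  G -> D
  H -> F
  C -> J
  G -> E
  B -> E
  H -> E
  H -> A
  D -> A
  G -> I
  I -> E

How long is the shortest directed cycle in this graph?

5

For each vertex v, BFS finds the shortest path from v back to v.
The shortest such closed walk is H → B → G → D → C → H, length 5.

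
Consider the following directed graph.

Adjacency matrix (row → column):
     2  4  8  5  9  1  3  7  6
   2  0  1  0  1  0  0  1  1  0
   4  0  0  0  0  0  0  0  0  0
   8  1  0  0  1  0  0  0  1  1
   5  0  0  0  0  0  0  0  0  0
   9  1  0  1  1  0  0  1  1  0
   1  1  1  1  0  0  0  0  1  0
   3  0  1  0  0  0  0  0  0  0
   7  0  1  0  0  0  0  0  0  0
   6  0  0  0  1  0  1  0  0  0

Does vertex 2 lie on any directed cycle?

2 lies on a cycle iff there is a path from 2 back to itself.
Exploring from 2, it never reaches itself; equivalently, its strongly connected component is a singleton.

No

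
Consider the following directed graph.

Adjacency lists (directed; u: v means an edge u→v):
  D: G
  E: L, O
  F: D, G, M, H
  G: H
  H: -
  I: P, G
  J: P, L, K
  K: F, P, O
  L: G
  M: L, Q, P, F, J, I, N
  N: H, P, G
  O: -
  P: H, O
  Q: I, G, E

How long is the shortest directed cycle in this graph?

2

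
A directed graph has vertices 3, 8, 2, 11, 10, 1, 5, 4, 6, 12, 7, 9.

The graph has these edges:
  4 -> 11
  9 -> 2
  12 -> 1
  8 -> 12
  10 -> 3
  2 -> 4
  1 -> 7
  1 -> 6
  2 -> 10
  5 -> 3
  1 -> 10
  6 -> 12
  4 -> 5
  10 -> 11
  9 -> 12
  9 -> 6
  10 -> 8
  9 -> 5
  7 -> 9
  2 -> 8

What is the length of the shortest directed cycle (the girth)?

3

For each vertex v, BFS finds the shortest path from v back to v.
The shortest such closed walk is 12 → 1 → 6 → 12, length 3.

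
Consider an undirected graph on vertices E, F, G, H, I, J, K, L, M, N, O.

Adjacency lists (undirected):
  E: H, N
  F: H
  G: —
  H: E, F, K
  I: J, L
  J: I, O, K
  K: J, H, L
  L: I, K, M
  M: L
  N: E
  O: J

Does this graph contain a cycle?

DFS, tracking each vertex's parent; an edge to a visited non-parent vertex closes a cycle.
Start from F:
visit F (parent –)
  visit H (parent F)
    visit E (parent H)
      E–H: parent, skip
      visit N (parent E)
        N–E: parent, skip
    H–F: parent, skip
    visit K (parent H)
      visit J (parent K)
        visit I (parent J)
          I–J: parent, skip
          visit L (parent I)
            L–I: parent, skip
            L–K: K visited and ≠ parent → cycle
Cycle: K – J – I – L – K.

Yes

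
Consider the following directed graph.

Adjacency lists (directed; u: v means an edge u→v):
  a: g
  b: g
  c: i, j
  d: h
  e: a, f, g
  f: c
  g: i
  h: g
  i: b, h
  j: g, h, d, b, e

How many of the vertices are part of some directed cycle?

8

A vertex is on a directed cycle iff it belongs to a strongly connected component of size ≥ 2 (or has a self-loop).
The vertices on cycles are {b, c, e, f, g, h, i, j} — 8 in total.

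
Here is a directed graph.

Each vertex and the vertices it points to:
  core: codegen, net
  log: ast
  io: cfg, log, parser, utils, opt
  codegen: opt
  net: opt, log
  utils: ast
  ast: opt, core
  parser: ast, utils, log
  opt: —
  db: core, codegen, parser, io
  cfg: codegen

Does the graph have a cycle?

DFS with white/gray/black marking, starting from cfg:
cfg gray
  codegen gray
    opt gray
    opt black
  codegen black
cfg black
core gray
  core→codegen: codegen black — skip
  net gray
    net→opt: opt black — skip
    log gray
      ast gray
        ast→opt: opt black — skip
        ast→core: core is gray → back edge
Back edge found, so a cycle exists: core → net → log → ast → core.

Yes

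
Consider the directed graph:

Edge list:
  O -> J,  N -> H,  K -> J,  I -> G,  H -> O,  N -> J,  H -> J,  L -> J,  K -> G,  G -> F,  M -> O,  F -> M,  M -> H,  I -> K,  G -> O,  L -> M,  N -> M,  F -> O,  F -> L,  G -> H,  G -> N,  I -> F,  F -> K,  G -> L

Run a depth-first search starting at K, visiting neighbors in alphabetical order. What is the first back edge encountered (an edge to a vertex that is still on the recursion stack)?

DFS from K (visiting neighbors in alphabetical order); mark gray on enter, black on exit:
K gray
  G gray
    F gray
      F→K: K is gray → back edge
First back edge: F → K.

F→K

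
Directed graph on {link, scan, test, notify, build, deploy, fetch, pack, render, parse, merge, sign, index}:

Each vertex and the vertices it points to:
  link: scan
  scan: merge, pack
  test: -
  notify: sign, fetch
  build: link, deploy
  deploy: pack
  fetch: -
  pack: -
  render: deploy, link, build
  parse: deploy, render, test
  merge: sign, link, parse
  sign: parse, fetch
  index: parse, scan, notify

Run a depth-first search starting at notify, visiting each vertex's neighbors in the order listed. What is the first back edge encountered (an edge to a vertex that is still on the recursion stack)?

DFS from notify (visiting each vertex's neighbors in the order listed); mark gray on enter, black on exit:
notify gray
  sign gray
    parse gray
      deploy gray
        pack gray
        pack black
      deploy black
      render gray
        render→deploy: deploy black — skip
        link gray
          scan gray
            merge gray
              merge→sign: sign is gray → back edge
First back edge: merge → sign.

merge→sign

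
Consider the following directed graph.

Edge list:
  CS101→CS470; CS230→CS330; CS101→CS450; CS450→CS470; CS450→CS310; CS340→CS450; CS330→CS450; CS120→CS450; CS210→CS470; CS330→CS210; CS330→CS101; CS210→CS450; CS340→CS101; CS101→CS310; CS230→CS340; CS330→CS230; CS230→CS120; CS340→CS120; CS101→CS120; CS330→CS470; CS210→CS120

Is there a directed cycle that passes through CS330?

Yes

CS330 is on a cycle iff CS330 can reach itself via ≥1 edge.
CS330 → CS230 → CS330 — yes.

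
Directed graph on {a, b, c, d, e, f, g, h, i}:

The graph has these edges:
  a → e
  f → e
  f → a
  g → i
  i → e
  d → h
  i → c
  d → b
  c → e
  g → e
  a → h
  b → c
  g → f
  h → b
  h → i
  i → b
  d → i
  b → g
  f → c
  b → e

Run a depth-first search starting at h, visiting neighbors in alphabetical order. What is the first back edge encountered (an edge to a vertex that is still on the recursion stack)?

a->h

DFS from h (visiting neighbors in alphabetical order); mark gray on enter, black on exit:
h gray
  b gray
    c gray
      e gray
      e black
    c black
    b→e: e black — skip
    g gray
      g→e: e black — skip
      f gray
        a gray
          a→e: e black — skip
          a→h: h is gray → back edge
First back edge: a → h.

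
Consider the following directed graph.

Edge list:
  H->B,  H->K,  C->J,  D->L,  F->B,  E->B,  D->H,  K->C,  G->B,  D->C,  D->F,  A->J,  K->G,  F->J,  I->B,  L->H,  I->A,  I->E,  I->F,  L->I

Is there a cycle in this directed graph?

DFS with white/gray/black marking, starting from J:
J gray
J black
L gray
  I gray
    E gray
      B gray
      B black
    E black
    F gray
      F→B: B black — skip
      F→J: J black — skip
    F black
    I→B: B black — skip
    A gray
      A→J: J black — skip
    A black
  I black
  H gray
    K gray
      G gray
        G→B: B black — skip
      G black
      C gray
        C→J: J black — skip
      C black
    K black
    H→B: B black — skip
  H black
L black
D gray
  D→L: L black — skip
  D→H: H black — skip
  D→C: C black — skip
  D→F: F black — skip
D black
Every edge goes to a white or black vertex — no back edge, so the graph is acyclic.

No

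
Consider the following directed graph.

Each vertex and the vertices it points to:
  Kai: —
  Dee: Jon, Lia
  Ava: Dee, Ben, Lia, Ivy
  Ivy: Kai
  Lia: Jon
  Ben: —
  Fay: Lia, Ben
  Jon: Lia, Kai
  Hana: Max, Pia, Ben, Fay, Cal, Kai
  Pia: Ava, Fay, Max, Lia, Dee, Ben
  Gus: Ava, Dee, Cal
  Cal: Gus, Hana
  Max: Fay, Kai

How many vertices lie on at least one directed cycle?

5

A vertex is on a directed cycle iff it belongs to a strongly connected component of size ≥ 2 (or has a self-loop).
The vertices on cycles are {Cal, Gus, Jon, Lia, Hana} — 5 in total.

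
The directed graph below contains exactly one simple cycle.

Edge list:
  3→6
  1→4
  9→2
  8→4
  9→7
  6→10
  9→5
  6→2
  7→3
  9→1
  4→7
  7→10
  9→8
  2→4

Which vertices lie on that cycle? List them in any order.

2, 3, 4, 6, 7

DFS with gray/black marking from 2:
2 gray
  4 gray
    7 gray
      10 gray
      10 black
      3 gray
        6 gray
          6→10: 10 black — skip
          6→2: 2 is gray → back edge
Back edge closes the cycle 2 → 4 → 7 → 3 → 6 → 2; its vertices are {2, 3, 4, 6, 7}.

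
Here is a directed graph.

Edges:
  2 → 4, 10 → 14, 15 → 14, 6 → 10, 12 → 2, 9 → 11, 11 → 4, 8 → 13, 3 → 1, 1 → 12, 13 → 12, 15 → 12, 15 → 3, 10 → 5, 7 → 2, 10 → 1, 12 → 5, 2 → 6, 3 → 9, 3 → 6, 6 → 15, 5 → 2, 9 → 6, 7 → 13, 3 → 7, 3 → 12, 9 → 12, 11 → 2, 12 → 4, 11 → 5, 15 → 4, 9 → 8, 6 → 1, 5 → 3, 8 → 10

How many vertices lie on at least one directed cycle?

A vertex is on a directed cycle iff it belongs to a strongly connected component of size ≥ 2 (or has a self-loop).
The vertices on cycles are {1, 2, 3, 5, 6, 7, 8, 9, 10, 11, 12, 13, 15} — 13 in total.

13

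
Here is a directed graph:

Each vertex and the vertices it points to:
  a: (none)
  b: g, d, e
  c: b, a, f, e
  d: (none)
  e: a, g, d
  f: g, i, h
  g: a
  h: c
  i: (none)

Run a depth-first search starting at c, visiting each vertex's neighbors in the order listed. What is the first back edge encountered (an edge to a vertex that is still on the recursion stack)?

DFS from c (visiting each vertex's neighbors in the order listed); mark gray on enter, black on exit:
c gray
  b gray
    g gray
      a gray
      a black
    g black
    d gray
    d black
    e gray
      e→a: a black — skip
      e→g: g black — skip
      e→d: d black — skip
    e black
  b black
  c→a: a black — skip
  f gray
    f→g: g black — skip
    i gray
    i black
    h gray
      h→c: c is gray → back edge
First back edge: h → c.

h->c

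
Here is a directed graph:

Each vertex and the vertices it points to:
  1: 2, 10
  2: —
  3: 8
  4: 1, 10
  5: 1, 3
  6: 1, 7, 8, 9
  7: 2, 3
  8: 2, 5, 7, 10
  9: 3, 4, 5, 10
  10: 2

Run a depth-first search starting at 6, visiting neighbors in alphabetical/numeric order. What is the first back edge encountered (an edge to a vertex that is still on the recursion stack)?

DFS from 6 (visiting neighbors in alphabetical/numeric order); mark gray on enter, black on exit:
6 gray
  1 gray
    2 gray
    2 black
    10 gray
      10→2: 2 black — skip
    10 black
  1 black
  7 gray
    7→2: 2 black — skip
    3 gray
      8 gray
        8→2: 2 black — skip
        5 gray
          5→1: 1 black — skip
          5→3: 3 is gray → back edge
First back edge: 5 → 3.

5->3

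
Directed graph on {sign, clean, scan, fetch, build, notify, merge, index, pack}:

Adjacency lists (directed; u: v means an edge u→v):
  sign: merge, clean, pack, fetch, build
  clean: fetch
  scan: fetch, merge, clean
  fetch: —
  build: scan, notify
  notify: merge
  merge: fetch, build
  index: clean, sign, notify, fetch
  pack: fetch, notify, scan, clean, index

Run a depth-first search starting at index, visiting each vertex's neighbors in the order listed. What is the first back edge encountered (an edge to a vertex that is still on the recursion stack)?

scan→merge

DFS from index (visiting each vertex's neighbors in the order listed); mark gray on enter, black on exit:
index gray
  clean gray
    fetch gray
    fetch black
  clean black
  sign gray
    merge gray
      merge→fetch: fetch black — skip
      build gray
        scan gray
          scan→fetch: fetch black — skip
          scan→merge: merge is gray → back edge
First back edge: scan → merge.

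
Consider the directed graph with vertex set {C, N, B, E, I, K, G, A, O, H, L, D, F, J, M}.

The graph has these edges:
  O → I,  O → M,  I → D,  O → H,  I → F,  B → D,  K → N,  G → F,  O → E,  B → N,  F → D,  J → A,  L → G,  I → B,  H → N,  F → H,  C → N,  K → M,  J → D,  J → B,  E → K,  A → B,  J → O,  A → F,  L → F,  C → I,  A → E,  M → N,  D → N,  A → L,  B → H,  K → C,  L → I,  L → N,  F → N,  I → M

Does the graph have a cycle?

No

DFS with white/gray/black marking, starting from L:
L gray
  G gray
    F gray
      H gray
        N gray
        N black
      H black
      F→N: N black — skip
      D gray
        D→N: N black — skip
      D black
    F black
  G black
  L→N: N black — skip
  L→F: F black — skip
  I gray
    I→D: D black — skip
    I→F: F black — skip
    M gray
      M→N: N black — skip
    M black
    B gray
      B→D: D black — skip
      B→H: H black — skip
      B→N: N black — skip
    B black
  I black
L black
C gray
  C→N: N black — skip
  C→I: I black — skip
C black
E gray
  K gray
    K→M: M black — skip
    K→N: N black — skip
    K→C: C black — skip
  K black
E black
A gray
  A→B: B black — skip
  A→E: E black — skip
  A→F: F black — skip
  A→L: L black — skip
A black
O gray
  O→H: H black — skip
  O→I: I black — skip
  O→M: M black — skip
  O→E: E black — skip
O black
J gray
  J→B: B black — skip
  J→O: O black — skip
  J→D: D black — skip
  J→A: A black — skip
J black
Every edge goes to a white or black vertex — no back edge, so the graph is acyclic.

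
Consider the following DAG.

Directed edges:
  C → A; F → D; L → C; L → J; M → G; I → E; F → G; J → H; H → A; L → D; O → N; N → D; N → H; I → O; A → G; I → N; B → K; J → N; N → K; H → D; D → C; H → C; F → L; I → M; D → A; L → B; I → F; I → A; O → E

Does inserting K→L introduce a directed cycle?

Yes

Adding K→L creates a cycle iff L can already reach K.
Path from L: L → B → K.
So L → … → K → L is a cycle.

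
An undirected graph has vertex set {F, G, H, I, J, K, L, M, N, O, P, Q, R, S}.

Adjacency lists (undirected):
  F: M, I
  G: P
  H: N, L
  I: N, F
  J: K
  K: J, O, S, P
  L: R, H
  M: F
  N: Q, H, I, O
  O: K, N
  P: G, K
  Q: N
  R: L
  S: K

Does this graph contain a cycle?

DFS, tracking each vertex's parent; an edge to a visited non-parent vertex closes a cycle.
Start from L:
visit L (parent –)
  visit R (parent L)
    R–L: parent, skip
  visit H (parent L)
    visit N (parent H)
      visit Q (parent N)
        Q–N: parent, skip
      N–H: parent, skip
      visit I (parent N)
        I–N: parent, skip
        visit F (parent I)
          visit M (parent F)
            M–F: parent, skip
          F–I: parent, skip
      visit O (parent N)
        visit K (parent O)
          visit J (parent K)
            J–K: parent, skip
          K–O: parent, skip
          visit S (parent K)
            S–K: parent, skip
          visit P (parent K)
            visit G (parent P)
              G–P: parent, skip
            P–K: parent, skip
        O–N: parent, skip
    H–L: parent, skip
No non-parent visited neighbor found — the graph is a forest.

No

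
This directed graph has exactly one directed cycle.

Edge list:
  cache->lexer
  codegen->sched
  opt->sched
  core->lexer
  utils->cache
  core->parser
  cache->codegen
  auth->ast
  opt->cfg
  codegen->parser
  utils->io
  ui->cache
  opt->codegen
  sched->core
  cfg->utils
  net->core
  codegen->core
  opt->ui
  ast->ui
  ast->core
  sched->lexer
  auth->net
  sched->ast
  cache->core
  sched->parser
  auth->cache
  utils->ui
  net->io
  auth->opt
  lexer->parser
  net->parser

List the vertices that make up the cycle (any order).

DFS with gray/black marking from ast:
ast gray
  ui gray
    cache gray
      lexer gray
        parser gray
        parser black
      lexer black
      codegen gray
        codegen→parser: parser black — skip
        sched gray
          sched→parser: parser black — skip
          core gray
            core→lexer: lexer black — skip
            core→parser: parser black — skip
          core black
          sched→ast: ast is gray → back edge
Back edge closes the cycle ast → ui → cache → codegen → sched → ast; its vertices are {ui, ast, cache, sched, codegen}.

ui, ast, cache, sched, codegen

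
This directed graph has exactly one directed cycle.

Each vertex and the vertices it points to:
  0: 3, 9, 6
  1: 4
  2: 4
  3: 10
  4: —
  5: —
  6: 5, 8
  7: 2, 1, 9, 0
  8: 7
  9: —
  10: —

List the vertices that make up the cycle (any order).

DFS with gray/black marking from 7:
7 gray
  2 gray
    4 gray
    4 black
  2 black
  1 gray
    1→4: 4 black — skip
  1 black
  9 gray
  9 black
  0 gray
    3 gray
      10 gray
      10 black
    3 black
    0→9: 9 black — skip
    6 gray
      5 gray
      5 black
      8 gray
        8→7: 7 is gray → back edge
Back edge closes the cycle 7 → 0 → 6 → 8 → 7; its vertices are {0, 6, 7, 8}.

0, 6, 7, 8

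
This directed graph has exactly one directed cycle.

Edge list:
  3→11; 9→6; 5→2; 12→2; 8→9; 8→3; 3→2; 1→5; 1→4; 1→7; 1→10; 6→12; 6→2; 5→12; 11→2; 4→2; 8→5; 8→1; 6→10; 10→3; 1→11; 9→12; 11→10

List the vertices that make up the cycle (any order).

3, 10, 11

DFS with gray/black marking from 3:
3 gray
  11 gray
    2 gray
    2 black
    10 gray
      10→3: 3 is gray → back edge
Back edge closes the cycle 3 → 11 → 10 → 3; its vertices are {3, 10, 11}.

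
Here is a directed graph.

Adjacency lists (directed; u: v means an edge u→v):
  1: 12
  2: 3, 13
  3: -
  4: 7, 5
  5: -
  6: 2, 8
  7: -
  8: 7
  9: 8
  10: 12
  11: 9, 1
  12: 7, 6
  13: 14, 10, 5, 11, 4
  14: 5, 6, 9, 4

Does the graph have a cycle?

Yes

DFS with white/gray/black marking, starting from 4:
4 gray
  7 gray
  7 black
  5 gray
  5 black
4 black
1 gray
  12 gray
    12→7: 7 black — skip
    6 gray
      2 gray
        3 gray
        3 black
        13 gray
          14 gray
            14→5: 5 black — skip
            14→6: 6 is gray → back edge
Back edge found, so a cycle exists: 6 → 2 → 13 → 14 → 6.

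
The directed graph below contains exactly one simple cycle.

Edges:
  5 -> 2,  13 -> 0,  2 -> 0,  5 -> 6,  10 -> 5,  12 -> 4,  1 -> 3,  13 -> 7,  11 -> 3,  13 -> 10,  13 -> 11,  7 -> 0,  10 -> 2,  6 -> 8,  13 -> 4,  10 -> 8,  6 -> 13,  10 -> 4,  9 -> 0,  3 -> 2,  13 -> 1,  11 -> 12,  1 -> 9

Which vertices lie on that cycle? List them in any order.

5, 6, 10, 13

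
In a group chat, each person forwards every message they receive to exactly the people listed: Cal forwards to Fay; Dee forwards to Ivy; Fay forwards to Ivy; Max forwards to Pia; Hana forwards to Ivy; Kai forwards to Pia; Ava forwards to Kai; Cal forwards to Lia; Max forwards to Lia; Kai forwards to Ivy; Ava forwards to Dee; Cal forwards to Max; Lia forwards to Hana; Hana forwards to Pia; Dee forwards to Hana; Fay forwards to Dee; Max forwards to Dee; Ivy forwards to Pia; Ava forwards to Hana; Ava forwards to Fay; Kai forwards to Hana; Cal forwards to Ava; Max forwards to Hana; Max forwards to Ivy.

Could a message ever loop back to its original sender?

No

DFS with white/gray/black marking, starting from Pia:
Pia gray
Pia black
Ava gray
  Hana gray
    Ivy gray
      Ivy→Pia: Pia black — skip
    Ivy black
    Hana→Pia: Pia black — skip
  Hana black
  Kai gray
    Kai→Hana: Hana black — skip
    Kai→Pia: Pia black — skip
    Kai→Ivy: Ivy black — skip
  Kai black
  Fay gray
    Fay→Ivy: Ivy black — skip
    Dee gray
      Dee→Ivy: Ivy black — skip
      Dee→Hana: Hana black — skip
    Dee black
  Fay black
  Ava→Dee: Dee black — skip
Ava black
Cal gray
  Cal→Fay: Fay black — skip
  Cal→Ava: Ava black — skip
  Lia gray
    Lia→Hana: Hana black — skip
  Lia black
  Max gray
    Max→Hana: Hana black — skip
    Max→Dee: Dee black — skip
    Max→Pia: Pia black — skip
    Max→Ivy: Ivy black — skip
    Max→Lia: Lia black — skip
  Max black
Cal black
Every edge goes to a white or black vertex — no back edge, so the graph is acyclic.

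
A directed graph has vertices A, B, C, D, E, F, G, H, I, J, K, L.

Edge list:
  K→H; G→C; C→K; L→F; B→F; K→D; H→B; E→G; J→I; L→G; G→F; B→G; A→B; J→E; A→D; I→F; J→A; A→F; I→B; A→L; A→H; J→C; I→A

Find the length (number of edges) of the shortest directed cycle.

5

For each vertex v, BFS finds the shortest path from v back to v.
The shortest such closed walk is C → K → H → B → G → C, length 5.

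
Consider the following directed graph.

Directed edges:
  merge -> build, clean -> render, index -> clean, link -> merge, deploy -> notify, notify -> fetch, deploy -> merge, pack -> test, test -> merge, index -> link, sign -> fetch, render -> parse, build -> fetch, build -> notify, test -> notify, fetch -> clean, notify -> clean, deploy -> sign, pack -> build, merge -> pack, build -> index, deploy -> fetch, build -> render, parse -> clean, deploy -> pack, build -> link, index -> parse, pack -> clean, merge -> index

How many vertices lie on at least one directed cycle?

9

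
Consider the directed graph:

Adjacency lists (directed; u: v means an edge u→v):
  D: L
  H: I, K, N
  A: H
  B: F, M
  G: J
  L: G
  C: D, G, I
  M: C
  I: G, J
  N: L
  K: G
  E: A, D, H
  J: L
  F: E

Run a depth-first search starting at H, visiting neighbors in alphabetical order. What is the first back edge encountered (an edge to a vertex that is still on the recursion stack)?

L->G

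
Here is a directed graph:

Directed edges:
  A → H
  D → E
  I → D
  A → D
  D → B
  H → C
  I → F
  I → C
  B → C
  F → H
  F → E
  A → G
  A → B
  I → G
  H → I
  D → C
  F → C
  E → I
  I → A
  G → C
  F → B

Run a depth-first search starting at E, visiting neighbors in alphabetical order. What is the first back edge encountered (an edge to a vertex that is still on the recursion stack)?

DFS from E (visiting neighbors in alphabetical order); mark gray on enter, black on exit:
E gray
  I gray
    A gray
      B gray
        C gray
        C black
      B black
      D gray
        D→B: B black — skip
        D→C: C black — skip
        D→E: E is gray → back edge
First back edge: D → E.

D→E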